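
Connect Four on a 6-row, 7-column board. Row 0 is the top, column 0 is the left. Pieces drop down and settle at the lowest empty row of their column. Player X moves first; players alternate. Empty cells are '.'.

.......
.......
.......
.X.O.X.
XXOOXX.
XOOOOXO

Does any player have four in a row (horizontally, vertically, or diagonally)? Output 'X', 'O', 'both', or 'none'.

O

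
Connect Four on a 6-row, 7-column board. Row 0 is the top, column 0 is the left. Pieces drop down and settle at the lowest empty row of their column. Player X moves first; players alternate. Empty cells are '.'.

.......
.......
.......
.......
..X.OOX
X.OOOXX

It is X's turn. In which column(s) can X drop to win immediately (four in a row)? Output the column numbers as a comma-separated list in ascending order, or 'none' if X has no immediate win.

Answer: none

Derivation:
col 0: drop X → no win
col 1: drop X → no win
col 2: drop X → no win
col 3: drop X → no win
col 4: drop X → no win
col 5: drop X → no win
col 6: drop X → no win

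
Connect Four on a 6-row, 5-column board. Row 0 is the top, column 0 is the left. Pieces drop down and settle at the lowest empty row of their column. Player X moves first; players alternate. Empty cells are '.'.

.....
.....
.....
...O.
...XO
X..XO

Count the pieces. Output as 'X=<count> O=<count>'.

X=3 O=3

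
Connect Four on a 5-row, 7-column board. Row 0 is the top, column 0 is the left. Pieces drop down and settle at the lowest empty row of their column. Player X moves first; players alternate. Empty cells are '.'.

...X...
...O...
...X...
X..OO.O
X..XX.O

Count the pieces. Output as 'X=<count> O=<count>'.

X=6 O=5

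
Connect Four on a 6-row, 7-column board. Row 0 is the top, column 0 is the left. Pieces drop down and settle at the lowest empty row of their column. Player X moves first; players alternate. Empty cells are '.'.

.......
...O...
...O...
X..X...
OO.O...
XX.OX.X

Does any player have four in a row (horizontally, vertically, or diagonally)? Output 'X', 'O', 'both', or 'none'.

none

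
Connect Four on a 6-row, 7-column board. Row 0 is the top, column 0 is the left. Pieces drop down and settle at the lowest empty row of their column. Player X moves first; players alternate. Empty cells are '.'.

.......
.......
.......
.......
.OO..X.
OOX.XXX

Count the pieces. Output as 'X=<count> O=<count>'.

X=5 O=4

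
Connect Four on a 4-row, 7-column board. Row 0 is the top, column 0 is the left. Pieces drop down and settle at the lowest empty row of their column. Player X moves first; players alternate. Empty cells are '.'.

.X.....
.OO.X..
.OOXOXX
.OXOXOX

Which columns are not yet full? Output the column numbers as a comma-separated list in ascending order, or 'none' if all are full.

col 0: top cell = '.' → open
col 1: top cell = 'X' → FULL
col 2: top cell = '.' → open
col 3: top cell = '.' → open
col 4: top cell = '.' → open
col 5: top cell = '.' → open
col 6: top cell = '.' → open

Answer: 0,2,3,4,5,6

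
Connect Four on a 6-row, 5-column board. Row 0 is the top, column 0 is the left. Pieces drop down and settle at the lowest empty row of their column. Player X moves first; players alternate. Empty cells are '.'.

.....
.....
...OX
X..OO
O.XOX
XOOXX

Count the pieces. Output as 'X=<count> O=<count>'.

X=7 O=7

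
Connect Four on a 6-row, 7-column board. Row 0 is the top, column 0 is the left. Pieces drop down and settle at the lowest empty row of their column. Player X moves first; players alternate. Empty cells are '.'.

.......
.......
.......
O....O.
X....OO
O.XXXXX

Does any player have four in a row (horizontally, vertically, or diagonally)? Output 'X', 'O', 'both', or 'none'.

X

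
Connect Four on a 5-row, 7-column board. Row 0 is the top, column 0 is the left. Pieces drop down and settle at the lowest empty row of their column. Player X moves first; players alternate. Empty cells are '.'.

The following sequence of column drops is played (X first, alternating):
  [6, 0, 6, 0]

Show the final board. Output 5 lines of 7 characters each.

Move 1: X drops in col 6, lands at row 4
Move 2: O drops in col 0, lands at row 4
Move 3: X drops in col 6, lands at row 3
Move 4: O drops in col 0, lands at row 3

Answer: .......
.......
.......
O.....X
O.....X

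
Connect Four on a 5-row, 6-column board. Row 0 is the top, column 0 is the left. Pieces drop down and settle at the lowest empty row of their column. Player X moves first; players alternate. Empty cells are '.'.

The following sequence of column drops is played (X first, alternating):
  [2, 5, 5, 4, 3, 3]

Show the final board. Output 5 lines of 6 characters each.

Move 1: X drops in col 2, lands at row 4
Move 2: O drops in col 5, lands at row 4
Move 3: X drops in col 5, lands at row 3
Move 4: O drops in col 4, lands at row 4
Move 5: X drops in col 3, lands at row 4
Move 6: O drops in col 3, lands at row 3

Answer: ......
......
......
...O.X
..XXOO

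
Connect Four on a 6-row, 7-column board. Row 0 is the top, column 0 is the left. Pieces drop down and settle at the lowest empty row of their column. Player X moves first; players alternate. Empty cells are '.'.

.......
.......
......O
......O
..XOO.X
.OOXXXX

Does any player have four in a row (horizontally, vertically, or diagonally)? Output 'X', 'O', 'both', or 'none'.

X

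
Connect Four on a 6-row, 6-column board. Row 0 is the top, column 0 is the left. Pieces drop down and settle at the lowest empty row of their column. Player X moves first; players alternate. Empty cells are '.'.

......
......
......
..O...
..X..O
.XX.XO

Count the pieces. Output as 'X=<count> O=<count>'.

X=4 O=3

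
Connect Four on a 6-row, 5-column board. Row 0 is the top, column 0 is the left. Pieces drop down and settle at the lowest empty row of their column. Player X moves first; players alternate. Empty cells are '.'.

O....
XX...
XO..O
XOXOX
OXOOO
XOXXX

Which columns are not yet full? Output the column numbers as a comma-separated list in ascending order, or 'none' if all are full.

col 0: top cell = 'O' → FULL
col 1: top cell = '.' → open
col 2: top cell = '.' → open
col 3: top cell = '.' → open
col 4: top cell = '.' → open

Answer: 1,2,3,4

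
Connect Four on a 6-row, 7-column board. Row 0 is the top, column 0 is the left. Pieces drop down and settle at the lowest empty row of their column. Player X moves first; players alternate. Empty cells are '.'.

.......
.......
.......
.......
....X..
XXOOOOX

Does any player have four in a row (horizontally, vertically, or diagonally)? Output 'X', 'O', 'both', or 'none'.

O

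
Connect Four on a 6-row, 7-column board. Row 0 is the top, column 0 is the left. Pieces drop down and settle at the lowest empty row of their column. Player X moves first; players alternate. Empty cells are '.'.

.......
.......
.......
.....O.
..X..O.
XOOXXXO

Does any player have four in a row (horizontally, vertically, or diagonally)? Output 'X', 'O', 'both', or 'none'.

none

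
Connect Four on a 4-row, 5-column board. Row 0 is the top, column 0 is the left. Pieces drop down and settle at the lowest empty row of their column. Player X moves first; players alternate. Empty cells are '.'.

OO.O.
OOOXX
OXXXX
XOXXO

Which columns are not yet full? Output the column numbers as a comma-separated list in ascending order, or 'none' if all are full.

Answer: 2,4

Derivation:
col 0: top cell = 'O' → FULL
col 1: top cell = 'O' → FULL
col 2: top cell = '.' → open
col 3: top cell = 'O' → FULL
col 4: top cell = '.' → open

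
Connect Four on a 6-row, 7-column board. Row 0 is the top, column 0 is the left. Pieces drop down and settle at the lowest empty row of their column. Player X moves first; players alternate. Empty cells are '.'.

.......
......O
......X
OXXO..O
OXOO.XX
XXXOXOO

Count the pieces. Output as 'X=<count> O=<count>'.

X=10 O=10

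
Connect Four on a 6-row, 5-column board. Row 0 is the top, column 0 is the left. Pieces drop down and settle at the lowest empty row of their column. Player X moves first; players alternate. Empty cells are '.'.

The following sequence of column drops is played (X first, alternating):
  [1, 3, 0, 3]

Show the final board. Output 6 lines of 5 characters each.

Answer: .....
.....
.....
.....
...O.
XX.O.

Derivation:
Move 1: X drops in col 1, lands at row 5
Move 2: O drops in col 3, lands at row 5
Move 3: X drops in col 0, lands at row 5
Move 4: O drops in col 3, lands at row 4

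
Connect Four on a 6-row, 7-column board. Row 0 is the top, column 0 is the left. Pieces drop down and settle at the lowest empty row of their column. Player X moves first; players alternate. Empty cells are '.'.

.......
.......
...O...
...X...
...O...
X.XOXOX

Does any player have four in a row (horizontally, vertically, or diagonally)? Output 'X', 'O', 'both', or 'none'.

none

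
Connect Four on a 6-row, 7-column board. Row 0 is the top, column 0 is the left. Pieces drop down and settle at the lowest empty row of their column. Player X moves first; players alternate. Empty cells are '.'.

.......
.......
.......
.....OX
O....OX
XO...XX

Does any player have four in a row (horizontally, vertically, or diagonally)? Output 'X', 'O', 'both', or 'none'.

none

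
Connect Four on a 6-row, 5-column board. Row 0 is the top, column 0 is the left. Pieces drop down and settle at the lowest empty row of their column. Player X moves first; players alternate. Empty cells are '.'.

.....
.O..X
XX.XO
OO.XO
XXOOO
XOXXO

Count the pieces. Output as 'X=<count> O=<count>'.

X=10 O=10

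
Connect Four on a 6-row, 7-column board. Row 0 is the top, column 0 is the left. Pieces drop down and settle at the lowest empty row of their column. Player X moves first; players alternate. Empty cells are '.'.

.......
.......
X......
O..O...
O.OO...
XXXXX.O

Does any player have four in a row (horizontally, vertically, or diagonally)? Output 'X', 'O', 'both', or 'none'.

X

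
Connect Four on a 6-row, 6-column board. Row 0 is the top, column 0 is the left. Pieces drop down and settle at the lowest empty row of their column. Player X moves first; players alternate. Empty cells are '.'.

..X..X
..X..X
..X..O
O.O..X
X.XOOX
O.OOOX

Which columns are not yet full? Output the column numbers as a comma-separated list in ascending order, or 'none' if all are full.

Answer: 0,1,3,4

Derivation:
col 0: top cell = '.' → open
col 1: top cell = '.' → open
col 2: top cell = 'X' → FULL
col 3: top cell = '.' → open
col 4: top cell = '.' → open
col 5: top cell = 'X' → FULL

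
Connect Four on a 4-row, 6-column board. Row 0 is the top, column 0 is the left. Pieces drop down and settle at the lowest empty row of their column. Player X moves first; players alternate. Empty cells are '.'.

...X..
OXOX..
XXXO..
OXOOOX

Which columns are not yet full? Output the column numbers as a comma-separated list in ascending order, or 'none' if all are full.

col 0: top cell = '.' → open
col 1: top cell = '.' → open
col 2: top cell = '.' → open
col 3: top cell = 'X' → FULL
col 4: top cell = '.' → open
col 5: top cell = '.' → open

Answer: 0,1,2,4,5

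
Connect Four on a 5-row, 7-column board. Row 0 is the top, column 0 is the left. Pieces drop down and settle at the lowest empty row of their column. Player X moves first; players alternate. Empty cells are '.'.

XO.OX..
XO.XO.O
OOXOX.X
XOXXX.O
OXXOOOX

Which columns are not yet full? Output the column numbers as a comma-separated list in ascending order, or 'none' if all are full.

Answer: 2,5,6

Derivation:
col 0: top cell = 'X' → FULL
col 1: top cell = 'O' → FULL
col 2: top cell = '.' → open
col 3: top cell = 'O' → FULL
col 4: top cell = 'X' → FULL
col 5: top cell = '.' → open
col 6: top cell = '.' → open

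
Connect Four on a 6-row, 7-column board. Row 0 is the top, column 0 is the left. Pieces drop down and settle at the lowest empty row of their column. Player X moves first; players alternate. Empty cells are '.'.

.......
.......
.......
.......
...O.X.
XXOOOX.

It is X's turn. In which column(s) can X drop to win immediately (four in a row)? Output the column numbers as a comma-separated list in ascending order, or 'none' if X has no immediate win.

col 0: drop X → no win
col 1: drop X → no win
col 2: drop X → no win
col 3: drop X → no win
col 4: drop X → no win
col 5: drop X → no win
col 6: drop X → no win

Answer: none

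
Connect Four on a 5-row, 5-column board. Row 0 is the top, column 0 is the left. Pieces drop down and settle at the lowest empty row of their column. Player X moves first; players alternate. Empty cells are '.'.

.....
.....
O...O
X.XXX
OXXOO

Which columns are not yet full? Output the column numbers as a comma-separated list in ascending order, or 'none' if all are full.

Answer: 0,1,2,3,4

Derivation:
col 0: top cell = '.' → open
col 1: top cell = '.' → open
col 2: top cell = '.' → open
col 3: top cell = '.' → open
col 4: top cell = '.' → open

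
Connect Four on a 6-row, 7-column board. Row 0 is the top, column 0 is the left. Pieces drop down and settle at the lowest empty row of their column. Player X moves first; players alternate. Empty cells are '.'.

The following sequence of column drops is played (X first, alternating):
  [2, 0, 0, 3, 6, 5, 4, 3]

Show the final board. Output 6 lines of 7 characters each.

Move 1: X drops in col 2, lands at row 5
Move 2: O drops in col 0, lands at row 5
Move 3: X drops in col 0, lands at row 4
Move 4: O drops in col 3, lands at row 5
Move 5: X drops in col 6, lands at row 5
Move 6: O drops in col 5, lands at row 5
Move 7: X drops in col 4, lands at row 5
Move 8: O drops in col 3, lands at row 4

Answer: .......
.......
.......
.......
X..O...
O.XOXOX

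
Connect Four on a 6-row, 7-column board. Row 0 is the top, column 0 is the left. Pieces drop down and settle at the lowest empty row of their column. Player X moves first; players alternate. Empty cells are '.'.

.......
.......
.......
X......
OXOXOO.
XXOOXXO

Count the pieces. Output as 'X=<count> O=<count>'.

X=7 O=7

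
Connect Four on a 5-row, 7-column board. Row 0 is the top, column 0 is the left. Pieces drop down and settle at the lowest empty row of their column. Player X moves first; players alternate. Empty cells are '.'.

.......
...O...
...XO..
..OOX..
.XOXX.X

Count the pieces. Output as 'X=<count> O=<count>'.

X=6 O=5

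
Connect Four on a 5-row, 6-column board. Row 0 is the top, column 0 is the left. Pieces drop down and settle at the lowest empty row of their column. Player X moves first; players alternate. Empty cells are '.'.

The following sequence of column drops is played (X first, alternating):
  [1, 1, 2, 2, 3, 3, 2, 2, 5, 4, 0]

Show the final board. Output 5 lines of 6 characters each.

Answer: ......
..O...
..X...
.OOO..
XXXXOX

Derivation:
Move 1: X drops in col 1, lands at row 4
Move 2: O drops in col 1, lands at row 3
Move 3: X drops in col 2, lands at row 4
Move 4: O drops in col 2, lands at row 3
Move 5: X drops in col 3, lands at row 4
Move 6: O drops in col 3, lands at row 3
Move 7: X drops in col 2, lands at row 2
Move 8: O drops in col 2, lands at row 1
Move 9: X drops in col 5, lands at row 4
Move 10: O drops in col 4, lands at row 4
Move 11: X drops in col 0, lands at row 4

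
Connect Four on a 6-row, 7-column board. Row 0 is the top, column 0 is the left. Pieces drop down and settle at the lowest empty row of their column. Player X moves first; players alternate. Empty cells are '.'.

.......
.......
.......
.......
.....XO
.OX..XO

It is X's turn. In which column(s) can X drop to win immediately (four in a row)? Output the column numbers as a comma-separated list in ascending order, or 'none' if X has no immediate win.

Answer: none

Derivation:
col 0: drop X → no win
col 1: drop X → no win
col 2: drop X → no win
col 3: drop X → no win
col 4: drop X → no win
col 5: drop X → no win
col 6: drop X → no win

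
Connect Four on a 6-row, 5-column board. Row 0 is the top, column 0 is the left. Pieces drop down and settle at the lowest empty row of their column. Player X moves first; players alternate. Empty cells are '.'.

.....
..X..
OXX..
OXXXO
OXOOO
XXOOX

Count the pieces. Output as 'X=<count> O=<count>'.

X=10 O=9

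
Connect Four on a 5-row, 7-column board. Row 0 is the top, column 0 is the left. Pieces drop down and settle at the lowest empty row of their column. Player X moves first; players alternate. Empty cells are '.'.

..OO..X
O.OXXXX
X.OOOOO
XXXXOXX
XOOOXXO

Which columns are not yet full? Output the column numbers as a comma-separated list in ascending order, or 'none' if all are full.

col 0: top cell = '.' → open
col 1: top cell = '.' → open
col 2: top cell = 'O' → FULL
col 3: top cell = 'O' → FULL
col 4: top cell = '.' → open
col 5: top cell = '.' → open
col 6: top cell = 'X' → FULL

Answer: 0,1,4,5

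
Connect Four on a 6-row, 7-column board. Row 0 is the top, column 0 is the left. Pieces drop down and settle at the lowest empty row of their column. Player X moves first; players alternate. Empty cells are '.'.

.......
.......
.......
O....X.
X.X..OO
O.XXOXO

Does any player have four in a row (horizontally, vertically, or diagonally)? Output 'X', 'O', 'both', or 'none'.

none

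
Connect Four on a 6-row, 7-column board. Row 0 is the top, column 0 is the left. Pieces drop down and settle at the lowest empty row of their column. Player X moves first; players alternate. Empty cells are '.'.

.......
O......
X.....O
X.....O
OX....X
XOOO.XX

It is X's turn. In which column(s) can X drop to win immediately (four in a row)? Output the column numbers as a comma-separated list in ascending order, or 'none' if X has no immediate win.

Answer: none

Derivation:
col 0: drop X → no win
col 1: drop X → no win
col 2: drop X → no win
col 3: drop X → no win
col 4: drop X → no win
col 5: drop X → no win
col 6: drop X → no win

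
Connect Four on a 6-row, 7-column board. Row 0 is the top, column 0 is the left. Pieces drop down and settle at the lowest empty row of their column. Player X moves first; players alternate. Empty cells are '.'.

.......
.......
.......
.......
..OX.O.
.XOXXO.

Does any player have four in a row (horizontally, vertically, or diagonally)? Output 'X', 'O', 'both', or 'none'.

none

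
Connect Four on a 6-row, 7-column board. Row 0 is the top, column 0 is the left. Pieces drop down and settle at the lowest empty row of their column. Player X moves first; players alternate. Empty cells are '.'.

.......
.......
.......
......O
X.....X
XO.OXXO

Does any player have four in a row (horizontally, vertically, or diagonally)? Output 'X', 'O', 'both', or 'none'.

none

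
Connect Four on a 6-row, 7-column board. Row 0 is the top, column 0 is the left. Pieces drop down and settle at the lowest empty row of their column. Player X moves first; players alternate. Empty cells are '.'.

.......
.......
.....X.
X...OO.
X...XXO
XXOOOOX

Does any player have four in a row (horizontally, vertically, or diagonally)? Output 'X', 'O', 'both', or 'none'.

O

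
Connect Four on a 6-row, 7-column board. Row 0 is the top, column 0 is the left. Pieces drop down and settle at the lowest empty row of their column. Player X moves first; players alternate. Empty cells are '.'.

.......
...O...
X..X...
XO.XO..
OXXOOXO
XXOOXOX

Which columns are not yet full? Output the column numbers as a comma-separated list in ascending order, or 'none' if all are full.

col 0: top cell = '.' → open
col 1: top cell = '.' → open
col 2: top cell = '.' → open
col 3: top cell = '.' → open
col 4: top cell = '.' → open
col 5: top cell = '.' → open
col 6: top cell = '.' → open

Answer: 0,1,2,3,4,5,6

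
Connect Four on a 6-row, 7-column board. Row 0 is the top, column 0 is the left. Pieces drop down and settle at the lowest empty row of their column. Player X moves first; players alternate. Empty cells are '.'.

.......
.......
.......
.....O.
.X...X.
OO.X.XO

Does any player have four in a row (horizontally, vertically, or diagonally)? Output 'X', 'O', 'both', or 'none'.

none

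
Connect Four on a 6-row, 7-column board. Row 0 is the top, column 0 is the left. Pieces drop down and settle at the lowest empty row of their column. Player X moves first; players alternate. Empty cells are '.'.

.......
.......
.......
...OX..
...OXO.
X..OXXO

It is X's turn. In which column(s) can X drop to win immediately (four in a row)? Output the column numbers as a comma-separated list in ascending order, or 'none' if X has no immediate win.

col 0: drop X → no win
col 1: drop X → no win
col 2: drop X → no win
col 3: drop X → no win
col 4: drop X → WIN!
col 5: drop X → no win
col 6: drop X → no win

Answer: 4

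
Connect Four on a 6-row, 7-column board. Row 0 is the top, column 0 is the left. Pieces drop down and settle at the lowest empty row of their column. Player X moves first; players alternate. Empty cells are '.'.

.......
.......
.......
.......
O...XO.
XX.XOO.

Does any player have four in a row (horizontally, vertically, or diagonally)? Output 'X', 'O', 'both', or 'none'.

none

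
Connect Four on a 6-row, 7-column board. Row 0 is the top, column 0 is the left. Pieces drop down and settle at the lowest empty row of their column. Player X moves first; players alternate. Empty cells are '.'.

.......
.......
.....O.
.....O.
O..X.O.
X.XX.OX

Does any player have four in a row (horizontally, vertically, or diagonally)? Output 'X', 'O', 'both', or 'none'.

O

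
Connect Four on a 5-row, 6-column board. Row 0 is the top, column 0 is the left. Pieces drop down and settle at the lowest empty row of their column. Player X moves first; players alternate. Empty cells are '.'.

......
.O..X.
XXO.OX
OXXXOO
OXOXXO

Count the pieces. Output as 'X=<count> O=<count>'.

X=10 O=9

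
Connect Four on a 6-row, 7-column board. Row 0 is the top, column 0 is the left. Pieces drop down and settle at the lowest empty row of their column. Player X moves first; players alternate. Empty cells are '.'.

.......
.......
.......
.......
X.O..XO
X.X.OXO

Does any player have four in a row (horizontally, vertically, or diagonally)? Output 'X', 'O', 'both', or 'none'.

none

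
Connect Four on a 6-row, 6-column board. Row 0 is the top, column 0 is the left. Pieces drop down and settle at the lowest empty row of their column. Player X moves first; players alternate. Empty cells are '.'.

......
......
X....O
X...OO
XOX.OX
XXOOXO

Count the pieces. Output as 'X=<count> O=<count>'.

X=8 O=8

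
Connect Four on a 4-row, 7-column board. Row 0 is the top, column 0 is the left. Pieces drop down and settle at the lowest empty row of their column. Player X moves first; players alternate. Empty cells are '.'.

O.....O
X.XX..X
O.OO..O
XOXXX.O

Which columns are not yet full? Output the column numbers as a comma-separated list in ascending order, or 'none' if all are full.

Answer: 1,2,3,4,5

Derivation:
col 0: top cell = 'O' → FULL
col 1: top cell = '.' → open
col 2: top cell = '.' → open
col 3: top cell = '.' → open
col 4: top cell = '.' → open
col 5: top cell = '.' → open
col 6: top cell = 'O' → FULL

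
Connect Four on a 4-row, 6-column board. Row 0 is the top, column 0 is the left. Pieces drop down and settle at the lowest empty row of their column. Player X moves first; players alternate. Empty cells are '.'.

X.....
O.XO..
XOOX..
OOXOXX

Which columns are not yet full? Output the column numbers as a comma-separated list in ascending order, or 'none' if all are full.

col 0: top cell = 'X' → FULL
col 1: top cell = '.' → open
col 2: top cell = '.' → open
col 3: top cell = '.' → open
col 4: top cell = '.' → open
col 5: top cell = '.' → open

Answer: 1,2,3,4,5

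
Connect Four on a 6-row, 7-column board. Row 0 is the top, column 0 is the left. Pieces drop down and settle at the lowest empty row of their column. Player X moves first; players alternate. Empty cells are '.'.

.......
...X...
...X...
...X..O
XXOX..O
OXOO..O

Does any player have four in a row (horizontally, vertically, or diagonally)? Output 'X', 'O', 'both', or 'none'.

X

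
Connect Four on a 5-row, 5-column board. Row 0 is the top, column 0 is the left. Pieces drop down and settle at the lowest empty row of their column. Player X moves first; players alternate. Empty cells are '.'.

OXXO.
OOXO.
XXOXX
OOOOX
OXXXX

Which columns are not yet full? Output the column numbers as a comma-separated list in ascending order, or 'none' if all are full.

col 0: top cell = 'O' → FULL
col 1: top cell = 'X' → FULL
col 2: top cell = 'X' → FULL
col 3: top cell = 'O' → FULL
col 4: top cell = '.' → open

Answer: 4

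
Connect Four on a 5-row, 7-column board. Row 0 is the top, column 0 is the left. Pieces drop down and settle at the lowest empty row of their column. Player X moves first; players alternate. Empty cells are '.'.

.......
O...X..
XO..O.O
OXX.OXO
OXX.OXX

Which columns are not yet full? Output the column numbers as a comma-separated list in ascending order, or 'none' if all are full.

col 0: top cell = '.' → open
col 1: top cell = '.' → open
col 2: top cell = '.' → open
col 3: top cell = '.' → open
col 4: top cell = '.' → open
col 5: top cell = '.' → open
col 6: top cell = '.' → open

Answer: 0,1,2,3,4,5,6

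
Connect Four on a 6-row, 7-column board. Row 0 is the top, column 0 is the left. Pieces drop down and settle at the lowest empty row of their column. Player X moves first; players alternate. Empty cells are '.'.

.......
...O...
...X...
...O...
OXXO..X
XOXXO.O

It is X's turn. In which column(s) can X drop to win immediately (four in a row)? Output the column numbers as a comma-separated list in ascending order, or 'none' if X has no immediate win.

Answer: 2

Derivation:
col 0: drop X → no win
col 1: drop X → no win
col 2: drop X → WIN!
col 3: drop X → no win
col 4: drop X → no win
col 5: drop X → no win
col 6: drop X → no win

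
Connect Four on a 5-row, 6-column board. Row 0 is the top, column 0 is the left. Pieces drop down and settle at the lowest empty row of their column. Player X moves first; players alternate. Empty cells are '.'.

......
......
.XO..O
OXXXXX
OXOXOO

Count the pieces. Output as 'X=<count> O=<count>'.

X=8 O=7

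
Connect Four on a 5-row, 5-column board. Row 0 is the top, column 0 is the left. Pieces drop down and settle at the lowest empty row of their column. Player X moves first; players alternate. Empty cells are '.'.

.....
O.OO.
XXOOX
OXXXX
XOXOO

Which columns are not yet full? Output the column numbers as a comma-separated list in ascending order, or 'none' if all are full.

Answer: 0,1,2,3,4

Derivation:
col 0: top cell = '.' → open
col 1: top cell = '.' → open
col 2: top cell = '.' → open
col 3: top cell = '.' → open
col 4: top cell = '.' → open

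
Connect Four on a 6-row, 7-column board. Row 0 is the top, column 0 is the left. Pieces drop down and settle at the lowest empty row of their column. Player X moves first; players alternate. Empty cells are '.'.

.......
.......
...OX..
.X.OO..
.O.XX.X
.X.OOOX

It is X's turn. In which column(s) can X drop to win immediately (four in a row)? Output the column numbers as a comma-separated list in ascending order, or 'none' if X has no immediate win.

Answer: 5

Derivation:
col 0: drop X → no win
col 1: drop X → no win
col 2: drop X → no win
col 3: drop X → no win
col 4: drop X → no win
col 5: drop X → WIN!
col 6: drop X → no win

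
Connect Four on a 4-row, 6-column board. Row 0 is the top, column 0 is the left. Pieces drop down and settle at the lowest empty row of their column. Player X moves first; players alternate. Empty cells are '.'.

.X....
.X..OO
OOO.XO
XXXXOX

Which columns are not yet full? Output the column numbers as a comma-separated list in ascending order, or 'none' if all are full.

col 0: top cell = '.' → open
col 1: top cell = 'X' → FULL
col 2: top cell = '.' → open
col 3: top cell = '.' → open
col 4: top cell = '.' → open
col 5: top cell = '.' → open

Answer: 0,2,3,4,5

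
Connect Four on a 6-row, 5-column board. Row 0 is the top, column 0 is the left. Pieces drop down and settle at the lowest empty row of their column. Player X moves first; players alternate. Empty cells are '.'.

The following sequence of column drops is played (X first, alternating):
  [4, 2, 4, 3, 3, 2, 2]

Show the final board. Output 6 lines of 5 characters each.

Move 1: X drops in col 4, lands at row 5
Move 2: O drops in col 2, lands at row 5
Move 3: X drops in col 4, lands at row 4
Move 4: O drops in col 3, lands at row 5
Move 5: X drops in col 3, lands at row 4
Move 6: O drops in col 2, lands at row 4
Move 7: X drops in col 2, lands at row 3

Answer: .....
.....
.....
..X..
..OXX
..OOX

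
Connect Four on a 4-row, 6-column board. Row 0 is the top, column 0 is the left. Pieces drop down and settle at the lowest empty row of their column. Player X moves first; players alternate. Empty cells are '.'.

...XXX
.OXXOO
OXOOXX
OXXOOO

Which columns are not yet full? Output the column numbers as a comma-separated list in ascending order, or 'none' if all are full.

col 0: top cell = '.' → open
col 1: top cell = '.' → open
col 2: top cell = '.' → open
col 3: top cell = 'X' → FULL
col 4: top cell = 'X' → FULL
col 5: top cell = 'X' → FULL

Answer: 0,1,2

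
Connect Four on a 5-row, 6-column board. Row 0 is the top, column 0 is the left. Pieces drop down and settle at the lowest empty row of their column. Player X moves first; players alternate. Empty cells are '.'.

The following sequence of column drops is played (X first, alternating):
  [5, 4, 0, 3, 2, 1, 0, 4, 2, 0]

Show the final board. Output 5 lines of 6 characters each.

Move 1: X drops in col 5, lands at row 4
Move 2: O drops in col 4, lands at row 4
Move 3: X drops in col 0, lands at row 4
Move 4: O drops in col 3, lands at row 4
Move 5: X drops in col 2, lands at row 4
Move 6: O drops in col 1, lands at row 4
Move 7: X drops in col 0, lands at row 3
Move 8: O drops in col 4, lands at row 3
Move 9: X drops in col 2, lands at row 3
Move 10: O drops in col 0, lands at row 2

Answer: ......
......
O.....
X.X.O.
XOXOOX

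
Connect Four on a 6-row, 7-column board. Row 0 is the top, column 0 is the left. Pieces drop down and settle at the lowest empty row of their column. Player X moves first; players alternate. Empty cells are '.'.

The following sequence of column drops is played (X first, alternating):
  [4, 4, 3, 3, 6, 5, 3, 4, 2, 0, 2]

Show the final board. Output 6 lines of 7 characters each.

Answer: .......
.......
.......
...XO..
..XOO..
O.XXXOX

Derivation:
Move 1: X drops in col 4, lands at row 5
Move 2: O drops in col 4, lands at row 4
Move 3: X drops in col 3, lands at row 5
Move 4: O drops in col 3, lands at row 4
Move 5: X drops in col 6, lands at row 5
Move 6: O drops in col 5, lands at row 5
Move 7: X drops in col 3, lands at row 3
Move 8: O drops in col 4, lands at row 3
Move 9: X drops in col 2, lands at row 5
Move 10: O drops in col 0, lands at row 5
Move 11: X drops in col 2, lands at row 4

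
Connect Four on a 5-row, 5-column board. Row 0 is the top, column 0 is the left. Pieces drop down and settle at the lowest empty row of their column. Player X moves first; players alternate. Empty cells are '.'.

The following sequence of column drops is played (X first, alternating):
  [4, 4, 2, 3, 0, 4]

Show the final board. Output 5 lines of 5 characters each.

Move 1: X drops in col 4, lands at row 4
Move 2: O drops in col 4, lands at row 3
Move 3: X drops in col 2, lands at row 4
Move 4: O drops in col 3, lands at row 4
Move 5: X drops in col 0, lands at row 4
Move 6: O drops in col 4, lands at row 2

Answer: .....
.....
....O
....O
X.XOX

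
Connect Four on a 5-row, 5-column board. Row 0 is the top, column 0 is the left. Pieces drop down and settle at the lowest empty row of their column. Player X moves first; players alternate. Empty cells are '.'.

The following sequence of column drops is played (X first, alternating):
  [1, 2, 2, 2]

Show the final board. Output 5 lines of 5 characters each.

Answer: .....
.....
..O..
..X..
.XO..

Derivation:
Move 1: X drops in col 1, lands at row 4
Move 2: O drops in col 2, lands at row 4
Move 3: X drops in col 2, lands at row 3
Move 4: O drops in col 2, lands at row 2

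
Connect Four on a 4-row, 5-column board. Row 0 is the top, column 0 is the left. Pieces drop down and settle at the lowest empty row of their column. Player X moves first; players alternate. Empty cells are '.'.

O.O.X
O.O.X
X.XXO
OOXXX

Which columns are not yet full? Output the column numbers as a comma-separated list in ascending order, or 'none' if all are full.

Answer: 1,3

Derivation:
col 0: top cell = 'O' → FULL
col 1: top cell = '.' → open
col 2: top cell = 'O' → FULL
col 3: top cell = '.' → open
col 4: top cell = 'X' → FULL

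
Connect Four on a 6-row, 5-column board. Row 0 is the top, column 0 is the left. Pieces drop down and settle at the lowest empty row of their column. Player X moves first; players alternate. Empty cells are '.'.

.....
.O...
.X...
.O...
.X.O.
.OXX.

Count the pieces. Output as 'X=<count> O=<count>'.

X=4 O=4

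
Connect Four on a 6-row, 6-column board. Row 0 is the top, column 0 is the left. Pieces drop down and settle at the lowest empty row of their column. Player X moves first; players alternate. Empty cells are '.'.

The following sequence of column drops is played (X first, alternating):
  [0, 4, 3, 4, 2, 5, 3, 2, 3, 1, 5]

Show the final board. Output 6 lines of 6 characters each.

Move 1: X drops in col 0, lands at row 5
Move 2: O drops in col 4, lands at row 5
Move 3: X drops in col 3, lands at row 5
Move 4: O drops in col 4, lands at row 4
Move 5: X drops in col 2, lands at row 5
Move 6: O drops in col 5, lands at row 5
Move 7: X drops in col 3, lands at row 4
Move 8: O drops in col 2, lands at row 4
Move 9: X drops in col 3, lands at row 3
Move 10: O drops in col 1, lands at row 5
Move 11: X drops in col 5, lands at row 4

Answer: ......
......
......
...X..
..OXOX
XOXXOO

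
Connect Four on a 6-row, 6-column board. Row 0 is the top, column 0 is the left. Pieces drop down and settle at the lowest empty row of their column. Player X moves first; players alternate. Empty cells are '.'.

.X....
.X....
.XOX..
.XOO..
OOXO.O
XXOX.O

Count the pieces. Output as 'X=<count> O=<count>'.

X=9 O=9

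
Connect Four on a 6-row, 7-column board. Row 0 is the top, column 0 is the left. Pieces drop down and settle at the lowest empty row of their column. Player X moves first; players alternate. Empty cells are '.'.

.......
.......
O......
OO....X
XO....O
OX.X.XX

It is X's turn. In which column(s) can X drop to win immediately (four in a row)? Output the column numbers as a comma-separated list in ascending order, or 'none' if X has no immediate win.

Answer: 4

Derivation:
col 0: drop X → no win
col 1: drop X → no win
col 2: drop X → no win
col 3: drop X → no win
col 4: drop X → WIN!
col 5: drop X → no win
col 6: drop X → no win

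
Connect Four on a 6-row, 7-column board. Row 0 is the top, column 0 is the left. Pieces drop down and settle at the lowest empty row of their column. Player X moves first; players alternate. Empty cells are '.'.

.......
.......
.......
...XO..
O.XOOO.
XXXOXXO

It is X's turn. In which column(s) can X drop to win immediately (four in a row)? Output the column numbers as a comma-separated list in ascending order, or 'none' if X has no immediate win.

col 0: drop X → no win
col 1: drop X → no win
col 2: drop X → no win
col 3: drop X → no win
col 4: drop X → WIN!
col 5: drop X → no win
col 6: drop X → no win

Answer: 4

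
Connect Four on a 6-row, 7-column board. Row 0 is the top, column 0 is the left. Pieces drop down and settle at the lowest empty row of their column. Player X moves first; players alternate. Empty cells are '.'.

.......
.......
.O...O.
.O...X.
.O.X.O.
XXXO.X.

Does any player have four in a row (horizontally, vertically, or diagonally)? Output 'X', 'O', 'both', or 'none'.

none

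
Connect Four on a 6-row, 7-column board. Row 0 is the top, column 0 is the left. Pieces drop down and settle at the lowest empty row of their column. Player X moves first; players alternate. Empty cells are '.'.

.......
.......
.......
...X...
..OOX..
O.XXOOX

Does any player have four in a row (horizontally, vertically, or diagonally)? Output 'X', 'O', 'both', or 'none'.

none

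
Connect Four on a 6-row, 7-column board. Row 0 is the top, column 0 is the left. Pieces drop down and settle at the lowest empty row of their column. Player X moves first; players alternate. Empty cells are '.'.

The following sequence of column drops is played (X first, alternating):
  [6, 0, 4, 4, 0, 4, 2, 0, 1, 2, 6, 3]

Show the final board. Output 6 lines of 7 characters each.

Answer: .......
.......
.......
O...O..
X.O.O.X
OXXOX.X

Derivation:
Move 1: X drops in col 6, lands at row 5
Move 2: O drops in col 0, lands at row 5
Move 3: X drops in col 4, lands at row 5
Move 4: O drops in col 4, lands at row 4
Move 5: X drops in col 0, lands at row 4
Move 6: O drops in col 4, lands at row 3
Move 7: X drops in col 2, lands at row 5
Move 8: O drops in col 0, lands at row 3
Move 9: X drops in col 1, lands at row 5
Move 10: O drops in col 2, lands at row 4
Move 11: X drops in col 6, lands at row 4
Move 12: O drops in col 3, lands at row 5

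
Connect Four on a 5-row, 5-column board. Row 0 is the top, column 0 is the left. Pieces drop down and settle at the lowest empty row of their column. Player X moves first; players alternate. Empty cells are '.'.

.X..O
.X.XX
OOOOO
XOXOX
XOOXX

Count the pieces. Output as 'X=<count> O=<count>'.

X=10 O=10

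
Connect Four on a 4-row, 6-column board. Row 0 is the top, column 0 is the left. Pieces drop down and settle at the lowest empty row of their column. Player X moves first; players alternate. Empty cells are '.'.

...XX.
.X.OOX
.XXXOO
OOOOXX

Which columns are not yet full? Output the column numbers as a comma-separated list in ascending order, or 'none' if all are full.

col 0: top cell = '.' → open
col 1: top cell = '.' → open
col 2: top cell = '.' → open
col 3: top cell = 'X' → FULL
col 4: top cell = 'X' → FULL
col 5: top cell = '.' → open

Answer: 0,1,2,5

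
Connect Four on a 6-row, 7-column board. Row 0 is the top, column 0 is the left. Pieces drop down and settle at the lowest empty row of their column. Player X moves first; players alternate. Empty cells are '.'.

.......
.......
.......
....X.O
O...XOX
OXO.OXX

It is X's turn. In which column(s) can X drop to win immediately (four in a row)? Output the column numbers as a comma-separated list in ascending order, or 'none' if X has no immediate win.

Answer: none

Derivation:
col 0: drop X → no win
col 1: drop X → no win
col 2: drop X → no win
col 3: drop X → no win
col 4: drop X → no win
col 5: drop X → no win
col 6: drop X → no win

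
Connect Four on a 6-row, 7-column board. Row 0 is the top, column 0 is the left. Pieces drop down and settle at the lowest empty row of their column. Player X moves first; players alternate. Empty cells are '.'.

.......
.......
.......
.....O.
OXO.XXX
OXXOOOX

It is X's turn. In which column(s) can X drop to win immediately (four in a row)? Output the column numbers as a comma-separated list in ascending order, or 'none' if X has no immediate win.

col 0: drop X → no win
col 1: drop X → no win
col 2: drop X → no win
col 3: drop X → WIN!
col 4: drop X → no win
col 5: drop X → no win
col 6: drop X → no win

Answer: 3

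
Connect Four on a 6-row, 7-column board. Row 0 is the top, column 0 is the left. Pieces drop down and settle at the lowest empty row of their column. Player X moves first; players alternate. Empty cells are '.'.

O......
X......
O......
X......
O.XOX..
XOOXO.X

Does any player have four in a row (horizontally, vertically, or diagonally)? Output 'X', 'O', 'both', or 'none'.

none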